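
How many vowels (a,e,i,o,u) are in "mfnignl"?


Input: mfnignl
Checking each character:
  'm' at position 0: consonant
  'f' at position 1: consonant
  'n' at position 2: consonant
  'i' at position 3: vowel (running total: 1)
  'g' at position 4: consonant
  'n' at position 5: consonant
  'l' at position 6: consonant
Total vowels: 1

1


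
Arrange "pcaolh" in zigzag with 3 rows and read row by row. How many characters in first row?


Zigzag "pcaolh" into 3 rows:
Placing characters:
  'p' => row 0
  'c' => row 1
  'a' => row 2
  'o' => row 1
  'l' => row 0
  'h' => row 1
Rows:
  Row 0: "pl"
  Row 1: "coh"
  Row 2: "a"
First row length: 2

2


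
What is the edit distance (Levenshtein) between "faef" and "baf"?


Computing edit distance: "faef" -> "baf"
DP table:
           b    a    f
      0    1    2    3
  f   1    1    2    2
  a   2    2    1    2
  e   3    3    2    2
  f   4    4    3    2
Edit distance = dp[4][3] = 2

2


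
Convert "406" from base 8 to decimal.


Input: "406" in base 8
Positional expansion:
  Digit '4' (value 4) x 8^2 = 256
  Digit '0' (value 0) x 8^1 = 0
  Digit '6' (value 6) x 8^0 = 6
Sum = 262

262


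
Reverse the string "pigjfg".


Input: pigjfg
Reading characters right to left:
  Position 5: 'g'
  Position 4: 'f'
  Position 3: 'j'
  Position 2: 'g'
  Position 1: 'i'
  Position 0: 'p'
Reversed: gfjgip

gfjgip


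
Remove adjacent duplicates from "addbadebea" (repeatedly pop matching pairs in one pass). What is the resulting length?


Input: addbadebea
Stack-based adjacent duplicate removal:
  Read 'a': push. Stack: a
  Read 'd': push. Stack: ad
  Read 'd': matches stack top 'd' => pop. Stack: a
  Read 'b': push. Stack: ab
  Read 'a': push. Stack: aba
  Read 'd': push. Stack: abad
  Read 'e': push. Stack: abade
  Read 'b': push. Stack: abadeb
  Read 'e': push. Stack: abadebe
  Read 'a': push. Stack: abadebea
Final stack: "abadebea" (length 8)

8


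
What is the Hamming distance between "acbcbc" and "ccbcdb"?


Comparing "acbcbc" and "ccbcdb" position by position:
  Position 0: 'a' vs 'c' => differ
  Position 1: 'c' vs 'c' => same
  Position 2: 'b' vs 'b' => same
  Position 3: 'c' vs 'c' => same
  Position 4: 'b' vs 'd' => differ
  Position 5: 'c' vs 'b' => differ
Total differences (Hamming distance): 3

3


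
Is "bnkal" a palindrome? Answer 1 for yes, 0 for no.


Input: bnkal
Reversed: laknb
  Compare pos 0 ('b') with pos 4 ('l'): MISMATCH
  Compare pos 1 ('n') with pos 3 ('a'): MISMATCH
Result: not a palindrome

0


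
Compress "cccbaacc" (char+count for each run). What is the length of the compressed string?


Input: cccbaacc
Runs:
  'c' x 3 => "c3"
  'b' x 1 => "b1"
  'a' x 2 => "a2"
  'c' x 2 => "c2"
Compressed: "c3b1a2c2"
Compressed length: 8

8


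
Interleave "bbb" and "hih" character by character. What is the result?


Interleaving "bbb" and "hih":
  Position 0: 'b' from first, 'h' from second => "bh"
  Position 1: 'b' from first, 'i' from second => "bi"
  Position 2: 'b' from first, 'h' from second => "bh"
Result: bhbibh

bhbibh


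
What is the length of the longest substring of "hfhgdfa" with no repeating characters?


Input: "hfhgdfa"
Sliding window (track last position of each char):
  Position 0 ('h'): window [0,0] length 1 -- new best
  Position 1 ('f'): window [0,1] length 2 -- new best
  Position 2 ('h'): repeat (last at 0), move window start to 1
  Position 2 ('h'): window [1,2] length 2
  Position 3 ('g'): window [1,3] length 3 -- new best
  Position 4 ('d'): window [1,4] length 4 -- new best
  Position 5 ('f'): repeat (last at 1), move window start to 2
  Position 5 ('f'): window [2,5] length 4
  Position 6 ('a'): window [2,6] length 5 -- new best
Longest substring with no repeats: "hgdfa" with length 5

5


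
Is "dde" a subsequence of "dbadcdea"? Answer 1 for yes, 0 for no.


Check if "dde" is a subsequence of "dbadcdea"
Greedy scan:
  Position 0 ('d'): matches sub[0] = 'd'
  Position 1 ('b'): no match needed
  Position 2 ('a'): no match needed
  Position 3 ('d'): matches sub[1] = 'd'
  Position 4 ('c'): no match needed
  Position 5 ('d'): no match needed
  Position 6 ('e'): matches sub[2] = 'e'
  Position 7 ('a'): no match needed
All 3 characters matched => is a subsequence

1


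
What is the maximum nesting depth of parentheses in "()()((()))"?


Input: "()()((()))"
Tracking depth:
  Position 0 '(': depth becomes 1
  Position 1 ')': depth becomes 0
  Position 2 '(': depth becomes 1
  Position 3 ')': depth becomes 0
  Position 4 '(': depth becomes 1
  Position 5 '(': depth becomes 2
  Position 6 '(': depth becomes 3
  Position 7 ')': depth becomes 2
  Position 8 ')': depth becomes 1
  Position 9 ')': depth becomes 0
Maximum depth reached: 3

3


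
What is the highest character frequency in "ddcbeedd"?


Input: ddcbeedd
Character counts:
  'b': 1
  'c': 1
  'd': 4
  'e': 2
Maximum frequency: 4

4


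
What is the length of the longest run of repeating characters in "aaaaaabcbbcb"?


Input: "aaaaaabcbbcb"
Scanning for longest run:
  Position 1 ('a'): continues run of 'a', length=2
  Position 2 ('a'): continues run of 'a', length=3
  Position 3 ('a'): continues run of 'a', length=4
  Position 4 ('a'): continues run of 'a', length=5
  Position 5 ('a'): continues run of 'a', length=6
  Position 6 ('b'): new char, reset run to 1
  Position 7 ('c'): new char, reset run to 1
  Position 8 ('b'): new char, reset run to 1
  Position 9 ('b'): continues run of 'b', length=2
  Position 10 ('c'): new char, reset run to 1
  Position 11 ('b'): new char, reset run to 1
Longest run: 'a' with length 6

6


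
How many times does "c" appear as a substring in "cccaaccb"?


Searching for "c" in "cccaaccb"
Scanning each position:
  Position 0: "c" => MATCH
  Position 1: "c" => MATCH
  Position 2: "c" => MATCH
  Position 3: "a" => no
  Position 4: "a" => no
  Position 5: "c" => MATCH
  Position 6: "c" => MATCH
  Position 7: "b" => no
Total occurrences: 5

5


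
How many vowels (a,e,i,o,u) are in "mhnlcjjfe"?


Input: mhnlcjjfe
Checking each character:
  'm' at position 0: consonant
  'h' at position 1: consonant
  'n' at position 2: consonant
  'l' at position 3: consonant
  'c' at position 4: consonant
  'j' at position 5: consonant
  'j' at position 6: consonant
  'f' at position 7: consonant
  'e' at position 8: vowel (running total: 1)
Total vowels: 1

1


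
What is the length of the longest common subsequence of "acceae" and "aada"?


LCS of "acceae" and "aada"
DP table:
           a    a    d    a
      0    0    0    0    0
  a   0    1    1    1    1
  c   0    1    1    1    1
  c   0    1    1    1    1
  e   0    1    1    1    1
  a   0    1    2    2    2
  e   0    1    2    2    2
LCS length = dp[6][4] = 2

2


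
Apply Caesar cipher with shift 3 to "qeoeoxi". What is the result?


Caesar cipher: shift "qeoeoxi" by 3
  'q' (pos 16) + 3 = pos 19 = 't'
  'e' (pos 4) + 3 = pos 7 = 'h'
  'o' (pos 14) + 3 = pos 17 = 'r'
  'e' (pos 4) + 3 = pos 7 = 'h'
  'o' (pos 14) + 3 = pos 17 = 'r'
  'x' (pos 23) + 3 = pos 0 = 'a'
  'i' (pos 8) + 3 = pos 11 = 'l'
Result: thrhral

thrhral


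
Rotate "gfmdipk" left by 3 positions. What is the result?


Input: "gfmdipk", rotate left by 3
First 3 characters: "gfm"
Remaining characters: "dipk"
Concatenate remaining + first: "dipk" + "gfm" = "dipkgfm"

dipkgfm


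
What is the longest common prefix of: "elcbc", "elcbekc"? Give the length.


Words: elcbc, elcbekc
  Position 0: all 'e' => match
  Position 1: all 'l' => match
  Position 2: all 'c' => match
  Position 3: all 'b' => match
  Position 4: ('c', 'e') => mismatch, stop
LCP = "elcb" (length 4)

4


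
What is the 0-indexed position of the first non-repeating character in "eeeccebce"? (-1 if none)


Input: eeeccebce
Character frequencies:
  'b': 1
  'c': 3
  'e': 5
Scanning left to right for freq == 1:
  Position 0 ('e'): freq=5, skip
  Position 1 ('e'): freq=5, skip
  Position 2 ('e'): freq=5, skip
  Position 3 ('c'): freq=3, skip
  Position 4 ('c'): freq=3, skip
  Position 5 ('e'): freq=5, skip
  Position 6 ('b'): unique! => answer = 6

6


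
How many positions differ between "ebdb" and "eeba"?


Comparing "ebdb" and "eeba" position by position:
  Position 0: 'e' vs 'e' => same
  Position 1: 'b' vs 'e' => DIFFER
  Position 2: 'd' vs 'b' => DIFFER
  Position 3: 'b' vs 'a' => DIFFER
Positions that differ: 3

3


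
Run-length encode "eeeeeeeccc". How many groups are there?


Input: eeeeeeeccc
Scanning for consecutive runs:
  Group 1: 'e' x 7 (positions 0-6)
  Group 2: 'c' x 3 (positions 7-9)
Total groups: 2

2


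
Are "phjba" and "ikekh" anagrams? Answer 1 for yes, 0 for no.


Strings: "phjba", "ikekh"
Sorted first:  abhjp
Sorted second: ehikk
Differ at position 0: 'a' vs 'e' => not anagrams

0


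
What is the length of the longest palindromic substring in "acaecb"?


Input: "acaecb"
Checking substrings for palindromes:
  [0:3] "aca" (len 3) => palindrome
Longest palindromic substring: "aca" with length 3

3


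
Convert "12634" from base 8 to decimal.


Input: "12634" in base 8
Positional expansion:
  Digit '1' (value 1) x 8^4 = 4096
  Digit '2' (value 2) x 8^3 = 1024
  Digit '6' (value 6) x 8^2 = 384
  Digit '3' (value 3) x 8^1 = 24
  Digit '4' (value 4) x 8^0 = 4
Sum = 5532

5532


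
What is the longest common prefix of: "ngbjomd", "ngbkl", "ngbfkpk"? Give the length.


Words: ngbjomd, ngbkl, ngbfkpk
  Position 0: all 'n' => match
  Position 1: all 'g' => match
  Position 2: all 'b' => match
  Position 3: ('j', 'k', 'f') => mismatch, stop
LCP = "ngb" (length 3)

3


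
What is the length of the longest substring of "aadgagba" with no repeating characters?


Input: "aadgagba"
Sliding window (track last position of each char):
  Position 0 ('a'): window [0,0] length 1 -- new best
  Position 1 ('a'): repeat (last at 0), move window start to 1
  Position 1 ('a'): window [1,1] length 1
  Position 2 ('d'): window [1,2] length 2 -- new best
  Position 3 ('g'): window [1,3] length 3 -- new best
  Position 4 ('a'): repeat (last at 1), move window start to 2
  Position 4 ('a'): window [2,4] length 3
  Position 5 ('g'): repeat (last at 3), move window start to 4
  Position 5 ('g'): window [4,5] length 2
  Position 6 ('b'): window [4,6] length 3
  Position 7 ('a'): repeat (last at 4), move window start to 5
  Position 7 ('a'): window [5,7] length 3
Longest substring with no repeats: "adg" with length 3

3


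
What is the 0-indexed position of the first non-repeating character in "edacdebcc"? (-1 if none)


Input: edacdebcc
Character frequencies:
  'a': 1
  'b': 1
  'c': 3
  'd': 2
  'e': 2
Scanning left to right for freq == 1:
  Position 0 ('e'): freq=2, skip
  Position 1 ('d'): freq=2, skip
  Position 2 ('a'): unique! => answer = 2

2


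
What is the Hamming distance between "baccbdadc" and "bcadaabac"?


Comparing "baccbdadc" and "bcadaabac" position by position:
  Position 0: 'b' vs 'b' => same
  Position 1: 'a' vs 'c' => differ
  Position 2: 'c' vs 'a' => differ
  Position 3: 'c' vs 'd' => differ
  Position 4: 'b' vs 'a' => differ
  Position 5: 'd' vs 'a' => differ
  Position 6: 'a' vs 'b' => differ
  Position 7: 'd' vs 'a' => differ
  Position 8: 'c' vs 'c' => same
Total differences (Hamming distance): 7

7


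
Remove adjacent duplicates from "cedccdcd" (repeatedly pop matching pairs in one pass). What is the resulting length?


Input: cedccdcd
Stack-based adjacent duplicate removal:
  Read 'c': push. Stack: c
  Read 'e': push. Stack: ce
  Read 'd': push. Stack: ced
  Read 'c': push. Stack: cedc
  Read 'c': matches stack top 'c' => pop. Stack: ced
  Read 'd': matches stack top 'd' => pop. Stack: ce
  Read 'c': push. Stack: cec
  Read 'd': push. Stack: cecd
Final stack: "cecd" (length 4)

4


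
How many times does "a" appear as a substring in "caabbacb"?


Searching for "a" in "caabbacb"
Scanning each position:
  Position 0: "c" => no
  Position 1: "a" => MATCH
  Position 2: "a" => MATCH
  Position 3: "b" => no
  Position 4: "b" => no
  Position 5: "a" => MATCH
  Position 6: "c" => no
  Position 7: "b" => no
Total occurrences: 3

3


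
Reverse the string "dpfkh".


Input: dpfkh
Reading characters right to left:
  Position 4: 'h'
  Position 3: 'k'
  Position 2: 'f'
  Position 1: 'p'
  Position 0: 'd'
Reversed: hkfpd

hkfpd


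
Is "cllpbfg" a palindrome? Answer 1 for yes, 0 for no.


Input: cllpbfg
Reversed: gfbpllc
  Compare pos 0 ('c') with pos 6 ('g'): MISMATCH
  Compare pos 1 ('l') with pos 5 ('f'): MISMATCH
  Compare pos 2 ('l') with pos 4 ('b'): MISMATCH
Result: not a palindrome

0


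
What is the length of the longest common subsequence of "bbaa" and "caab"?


LCS of "bbaa" and "caab"
DP table:
           c    a    a    b
      0    0    0    0    0
  b   0    0    0    0    1
  b   0    0    0    0    1
  a   0    0    1    1    1
  a   0    0    1    2    2
LCS length = dp[4][4] = 2

2


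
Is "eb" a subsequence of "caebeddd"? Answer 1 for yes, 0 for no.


Check if "eb" is a subsequence of "caebeddd"
Greedy scan:
  Position 0 ('c'): no match needed
  Position 1 ('a'): no match needed
  Position 2 ('e'): matches sub[0] = 'e'
  Position 3 ('b'): matches sub[1] = 'b'
  Position 4 ('e'): no match needed
  Position 5 ('d'): no match needed
  Position 6 ('d'): no match needed
  Position 7 ('d'): no match needed
All 2 characters matched => is a subsequence

1


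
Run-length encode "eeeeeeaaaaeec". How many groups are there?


Input: eeeeeeaaaaeec
Scanning for consecutive runs:
  Group 1: 'e' x 6 (positions 0-5)
  Group 2: 'a' x 4 (positions 6-9)
  Group 3: 'e' x 2 (positions 10-11)
  Group 4: 'c' x 1 (positions 12-12)
Total groups: 4

4


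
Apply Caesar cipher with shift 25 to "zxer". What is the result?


Caesar cipher: shift "zxer" by 25
  'z' (pos 25) + 25 = pos 24 = 'y'
  'x' (pos 23) + 25 = pos 22 = 'w'
  'e' (pos 4) + 25 = pos 3 = 'd'
  'r' (pos 17) + 25 = pos 16 = 'q'
Result: ywdq

ywdq


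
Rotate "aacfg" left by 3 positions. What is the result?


Input: "aacfg", rotate left by 3
First 3 characters: "aac"
Remaining characters: "fg"
Concatenate remaining + first: "fg" + "aac" = "fgaac"

fgaac


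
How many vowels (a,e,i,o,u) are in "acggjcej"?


Input: acggjcej
Checking each character:
  'a' at position 0: vowel (running total: 1)
  'c' at position 1: consonant
  'g' at position 2: consonant
  'g' at position 3: consonant
  'j' at position 4: consonant
  'c' at position 5: consonant
  'e' at position 6: vowel (running total: 2)
  'j' at position 7: consonant
Total vowels: 2

2


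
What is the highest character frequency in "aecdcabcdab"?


Input: aecdcabcdab
Character counts:
  'a': 3
  'b': 2
  'c': 3
  'd': 2
  'e': 1
Maximum frequency: 3

3


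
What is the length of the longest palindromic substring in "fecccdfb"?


Input: "fecccdfb"
Checking substrings for palindromes:
  [2:5] "ccc" (len 3) => palindrome
  [2:4] "cc" (len 2) => palindrome
  [3:5] "cc" (len 2) => palindrome
Longest palindromic substring: "ccc" with length 3

3


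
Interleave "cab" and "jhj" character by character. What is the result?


Interleaving "cab" and "jhj":
  Position 0: 'c' from first, 'j' from second => "cj"
  Position 1: 'a' from first, 'h' from second => "ah"
  Position 2: 'b' from first, 'j' from second => "bj"
Result: cjahbj

cjahbj


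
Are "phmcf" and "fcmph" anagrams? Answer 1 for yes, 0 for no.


Strings: "phmcf", "fcmph"
Sorted first:  cfhmp
Sorted second: cfhmp
Sorted forms match => anagrams

1


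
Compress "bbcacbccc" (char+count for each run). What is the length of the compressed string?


Input: bbcacbccc
Runs:
  'b' x 2 => "b2"
  'c' x 1 => "c1"
  'a' x 1 => "a1"
  'c' x 1 => "c1"
  'b' x 1 => "b1"
  'c' x 3 => "c3"
Compressed: "b2c1a1c1b1c3"
Compressed length: 12

12


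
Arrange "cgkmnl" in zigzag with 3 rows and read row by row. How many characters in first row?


Zigzag "cgkmnl" into 3 rows:
Placing characters:
  'c' => row 0
  'g' => row 1
  'k' => row 2
  'm' => row 1
  'n' => row 0
  'l' => row 1
Rows:
  Row 0: "cn"
  Row 1: "gml"
  Row 2: "k"
First row length: 2

2


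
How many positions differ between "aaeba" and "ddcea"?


Comparing "aaeba" and "ddcea" position by position:
  Position 0: 'a' vs 'd' => DIFFER
  Position 1: 'a' vs 'd' => DIFFER
  Position 2: 'e' vs 'c' => DIFFER
  Position 3: 'b' vs 'e' => DIFFER
  Position 4: 'a' vs 'a' => same
Positions that differ: 4

4


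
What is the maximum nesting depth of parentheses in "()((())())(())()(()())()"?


Input: "()((())())(())()(()())()"
Tracking depth:
  Position 0 '(': depth becomes 1
  Position 1 ')': depth becomes 0
  Position 2 '(': depth becomes 1
  Position 3 '(': depth becomes 2
  Position 4 '(': depth becomes 3
  Position 5 ')': depth becomes 2
  Position 6 ')': depth becomes 1
  Position 7 '(': depth becomes 2
  Position 8 ')': depth becomes 1
  Position 9 ')': depth becomes 0
  Position 10 '(': depth becomes 1
  Position 11 '(': depth becomes 2
  Position 12 ')': depth becomes 1
  Position 13 ')': depth becomes 0
  Position 14 '(': depth becomes 1
  Position 15 ')': depth becomes 0
  Position 16 '(': depth becomes 1
  Position 17 '(': depth becomes 2
  Position 18 ')': depth becomes 1
  Position 19 '(': depth becomes 2
  Position 20 ')': depth becomes 1
  Position 21 ')': depth becomes 0
  Position 22 '(': depth becomes 1
  Position 23 ')': depth becomes 0
Maximum depth reached: 3

3


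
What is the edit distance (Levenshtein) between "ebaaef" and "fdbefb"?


Computing edit distance: "ebaaef" -> "fdbefb"
DP table:
           f    d    b    e    f    b
      0    1    2    3    4    5    6
  e   1    1    2    3    3    4    5
  b   2    2    2    2    3    4    4
  a   3    3    3    3    3    4    5
  a   4    4    4    4    4    4    5
  e   5    5    5    5    4    5    5
  f   6    5    6    6    5    4    5
Edit distance = dp[6][6] = 5

5


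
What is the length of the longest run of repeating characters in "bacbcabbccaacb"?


Input: "bacbcabbccaacb"
Scanning for longest run:
  Position 1 ('a'): new char, reset run to 1
  Position 2 ('c'): new char, reset run to 1
  Position 3 ('b'): new char, reset run to 1
  Position 4 ('c'): new char, reset run to 1
  Position 5 ('a'): new char, reset run to 1
  Position 6 ('b'): new char, reset run to 1
  Position 7 ('b'): continues run of 'b', length=2
  Position 8 ('c'): new char, reset run to 1
  Position 9 ('c'): continues run of 'c', length=2
  Position 10 ('a'): new char, reset run to 1
  Position 11 ('a'): continues run of 'a', length=2
  Position 12 ('c'): new char, reset run to 1
  Position 13 ('b'): new char, reset run to 1
Longest run: 'b' with length 2

2


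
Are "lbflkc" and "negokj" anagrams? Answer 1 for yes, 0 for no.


Strings: "lbflkc", "negokj"
Sorted first:  bcfkll
Sorted second: egjkno
Differ at position 0: 'b' vs 'e' => not anagrams

0


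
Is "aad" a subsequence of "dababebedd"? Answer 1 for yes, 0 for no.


Check if "aad" is a subsequence of "dababebedd"
Greedy scan:
  Position 0 ('d'): no match needed
  Position 1 ('a'): matches sub[0] = 'a'
  Position 2 ('b'): no match needed
  Position 3 ('a'): matches sub[1] = 'a'
  Position 4 ('b'): no match needed
  Position 5 ('e'): no match needed
  Position 6 ('b'): no match needed
  Position 7 ('e'): no match needed
  Position 8 ('d'): matches sub[2] = 'd'
  Position 9 ('d'): no match needed
All 3 characters matched => is a subsequence

1


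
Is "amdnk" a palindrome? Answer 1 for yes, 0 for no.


Input: amdnk
Reversed: kndma
  Compare pos 0 ('a') with pos 4 ('k'): MISMATCH
  Compare pos 1 ('m') with pos 3 ('n'): MISMATCH
Result: not a palindrome

0


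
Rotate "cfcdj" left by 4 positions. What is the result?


Input: "cfcdj", rotate left by 4
First 4 characters: "cfcd"
Remaining characters: "j"
Concatenate remaining + first: "j" + "cfcd" = "jcfcd"

jcfcd


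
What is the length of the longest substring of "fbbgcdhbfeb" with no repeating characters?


Input: "fbbgcdhbfeb"
Sliding window (track last position of each char):
  Position 0 ('f'): window [0,0] length 1 -- new best
  Position 1 ('b'): window [0,1] length 2 -- new best
  Position 2 ('b'): repeat (last at 1), move window start to 2
  Position 2 ('b'): window [2,2] length 1
  Position 3 ('g'): window [2,3] length 2
  Position 4 ('c'): window [2,4] length 3 -- new best
  Position 5 ('d'): window [2,5] length 4 -- new best
  Position 6 ('h'): window [2,6] length 5 -- new best
  Position 7 ('b'): repeat (last at 2), move window start to 3
  Position 7 ('b'): window [3,7] length 5
  Position 8 ('f'): window [3,8] length 6 -- new best
  Position 9 ('e'): window [3,9] length 7 -- new best
  Position 10 ('b'): repeat (last at 7), move window start to 8
  Position 10 ('b'): window [8,10] length 3
Longest substring with no repeats: "gcdhbfe" with length 7

7


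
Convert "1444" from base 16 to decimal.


Input: "1444" in base 16
Positional expansion:
  Digit '1' (value 1) x 16^3 = 4096
  Digit '4' (value 4) x 16^2 = 1024
  Digit '4' (value 4) x 16^1 = 64
  Digit '4' (value 4) x 16^0 = 4
Sum = 5188

5188


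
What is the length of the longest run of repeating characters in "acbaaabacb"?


Input: "acbaaabacb"
Scanning for longest run:
  Position 1 ('c'): new char, reset run to 1
  Position 2 ('b'): new char, reset run to 1
  Position 3 ('a'): new char, reset run to 1
  Position 4 ('a'): continues run of 'a', length=2
  Position 5 ('a'): continues run of 'a', length=3
  Position 6 ('b'): new char, reset run to 1
  Position 7 ('a'): new char, reset run to 1
  Position 8 ('c'): new char, reset run to 1
  Position 9 ('b'): new char, reset run to 1
Longest run: 'a' with length 3

3


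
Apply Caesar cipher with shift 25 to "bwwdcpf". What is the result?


Caesar cipher: shift "bwwdcpf" by 25
  'b' (pos 1) + 25 = pos 0 = 'a'
  'w' (pos 22) + 25 = pos 21 = 'v'
  'w' (pos 22) + 25 = pos 21 = 'v'
  'd' (pos 3) + 25 = pos 2 = 'c'
  'c' (pos 2) + 25 = pos 1 = 'b'
  'p' (pos 15) + 25 = pos 14 = 'o'
  'f' (pos 5) + 25 = pos 4 = 'e'
Result: avvcboe

avvcboe


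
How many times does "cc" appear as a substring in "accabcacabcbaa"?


Searching for "cc" in "accabcacabcbaa"
Scanning each position:
  Position 0: "ac" => no
  Position 1: "cc" => MATCH
  Position 2: "ca" => no
  Position 3: "ab" => no
  Position 4: "bc" => no
  Position 5: "ca" => no
  Position 6: "ac" => no
  Position 7: "ca" => no
  Position 8: "ab" => no
  Position 9: "bc" => no
  Position 10: "cb" => no
  Position 11: "ba" => no
  Position 12: "aa" => no
Total occurrences: 1

1


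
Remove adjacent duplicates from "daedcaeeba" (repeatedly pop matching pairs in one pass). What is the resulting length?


Input: daedcaeeba
Stack-based adjacent duplicate removal:
  Read 'd': push. Stack: d
  Read 'a': push. Stack: da
  Read 'e': push. Stack: dae
  Read 'd': push. Stack: daed
  Read 'c': push. Stack: daedc
  Read 'a': push. Stack: daedca
  Read 'e': push. Stack: daedcae
  Read 'e': matches stack top 'e' => pop. Stack: daedca
  Read 'b': push. Stack: daedcab
  Read 'a': push. Stack: daedcaba
Final stack: "daedcaba" (length 8)

8


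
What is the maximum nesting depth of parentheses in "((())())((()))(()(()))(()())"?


Input: "((())())((()))(()(()))(()())"
Tracking depth:
  Position 0 '(': depth becomes 1
  Position 1 '(': depth becomes 2
  Position 2 '(': depth becomes 3
  Position 3 ')': depth becomes 2
  Position 4 ')': depth becomes 1
  Position 5 '(': depth becomes 2
  Position 6 ')': depth becomes 1
  Position 7 ')': depth becomes 0
  Position 8 '(': depth becomes 1
  Position 9 '(': depth becomes 2
  Position 10 '(': depth becomes 3
  Position 11 ')': depth becomes 2
  Position 12 ')': depth becomes 1
  Position 13 ')': depth becomes 0
  Position 14 '(': depth becomes 1
  Position 15 '(': depth becomes 2
  Position 16 ')': depth becomes 1
  Position 17 '(': depth becomes 2
  Position 18 '(': depth becomes 3
  Position 19 ')': depth becomes 2
  Position 20 ')': depth becomes 1
  Position 21 ')': depth becomes 0
  Position 22 '(': depth becomes 1
  Position 23 '(': depth becomes 2
  Position 24 ')': depth becomes 1
  Position 25 '(': depth becomes 2
  Position 26 ')': depth becomes 1
  Position 27 ')': depth becomes 0
Maximum depth reached: 3

3


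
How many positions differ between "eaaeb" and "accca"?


Comparing "eaaeb" and "accca" position by position:
  Position 0: 'e' vs 'a' => DIFFER
  Position 1: 'a' vs 'c' => DIFFER
  Position 2: 'a' vs 'c' => DIFFER
  Position 3: 'e' vs 'c' => DIFFER
  Position 4: 'b' vs 'a' => DIFFER
Positions that differ: 5

5


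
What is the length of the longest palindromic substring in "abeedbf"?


Input: "abeedbf"
Checking substrings for palindromes:
  [2:4] "ee" (len 2) => palindrome
Longest palindromic substring: "ee" with length 2

2


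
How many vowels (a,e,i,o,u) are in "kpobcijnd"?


Input: kpobcijnd
Checking each character:
  'k' at position 0: consonant
  'p' at position 1: consonant
  'o' at position 2: vowel (running total: 1)
  'b' at position 3: consonant
  'c' at position 4: consonant
  'i' at position 5: vowel (running total: 2)
  'j' at position 6: consonant
  'n' at position 7: consonant
  'd' at position 8: consonant
Total vowels: 2

2


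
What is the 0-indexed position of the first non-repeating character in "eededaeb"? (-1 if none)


Input: eededaeb
Character frequencies:
  'a': 1
  'b': 1
  'd': 2
  'e': 4
Scanning left to right for freq == 1:
  Position 0 ('e'): freq=4, skip
  Position 1 ('e'): freq=4, skip
  Position 2 ('d'): freq=2, skip
  Position 3 ('e'): freq=4, skip
  Position 4 ('d'): freq=2, skip
  Position 5 ('a'): unique! => answer = 5

5


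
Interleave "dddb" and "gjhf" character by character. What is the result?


Interleaving "dddb" and "gjhf":
  Position 0: 'd' from first, 'g' from second => "dg"
  Position 1: 'd' from first, 'j' from second => "dj"
  Position 2: 'd' from first, 'h' from second => "dh"
  Position 3: 'b' from first, 'f' from second => "bf"
Result: dgdjdhbf

dgdjdhbf


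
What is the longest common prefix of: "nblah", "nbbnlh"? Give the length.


Words: nblah, nbbnlh
  Position 0: all 'n' => match
  Position 1: all 'b' => match
  Position 2: ('l', 'b') => mismatch, stop
LCP = "nb" (length 2)

2


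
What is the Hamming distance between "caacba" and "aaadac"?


Comparing "caacba" and "aaadac" position by position:
  Position 0: 'c' vs 'a' => differ
  Position 1: 'a' vs 'a' => same
  Position 2: 'a' vs 'a' => same
  Position 3: 'c' vs 'd' => differ
  Position 4: 'b' vs 'a' => differ
  Position 5: 'a' vs 'c' => differ
Total differences (Hamming distance): 4

4


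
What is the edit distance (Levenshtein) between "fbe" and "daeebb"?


Computing edit distance: "fbe" -> "daeebb"
DP table:
           d    a    e    e    b    b
      0    1    2    3    4    5    6
  f   1    1    2    3    4    5    6
  b   2    2    2    3    4    4    5
  e   3    3    3    2    3    4    5
Edit distance = dp[3][6] = 5

5


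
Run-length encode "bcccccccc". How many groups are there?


Input: bcccccccc
Scanning for consecutive runs:
  Group 1: 'b' x 1 (positions 0-0)
  Group 2: 'c' x 8 (positions 1-8)
Total groups: 2

2


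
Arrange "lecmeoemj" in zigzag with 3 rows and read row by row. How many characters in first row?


Zigzag "lecmeoemj" into 3 rows:
Placing characters:
  'l' => row 0
  'e' => row 1
  'c' => row 2
  'm' => row 1
  'e' => row 0
  'o' => row 1
  'e' => row 2
  'm' => row 1
  'j' => row 0
Rows:
  Row 0: "lej"
  Row 1: "emom"
  Row 2: "ce"
First row length: 3

3


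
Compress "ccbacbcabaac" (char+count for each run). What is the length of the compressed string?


Input: ccbacbcabaac
Runs:
  'c' x 2 => "c2"
  'b' x 1 => "b1"
  'a' x 1 => "a1"
  'c' x 1 => "c1"
  'b' x 1 => "b1"
  'c' x 1 => "c1"
  'a' x 1 => "a1"
  'b' x 1 => "b1"
  'a' x 2 => "a2"
  'c' x 1 => "c1"
Compressed: "c2b1a1c1b1c1a1b1a2c1"
Compressed length: 20

20


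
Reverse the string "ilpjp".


Input: ilpjp
Reading characters right to left:
  Position 4: 'p'
  Position 3: 'j'
  Position 2: 'p'
  Position 1: 'l'
  Position 0: 'i'
Reversed: pjpli

pjpli


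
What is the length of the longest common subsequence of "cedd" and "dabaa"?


LCS of "cedd" and "dabaa"
DP table:
           d    a    b    a    a
      0    0    0    0    0    0
  c   0    0    0    0    0    0
  e   0    0    0    0    0    0
  d   0    1    1    1    1    1
  d   0    1    1    1    1    1
LCS length = dp[4][5] = 1

1


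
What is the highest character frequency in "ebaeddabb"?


Input: ebaeddabb
Character counts:
  'a': 2
  'b': 3
  'd': 2
  'e': 2
Maximum frequency: 3

3


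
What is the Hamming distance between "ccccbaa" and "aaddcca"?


Comparing "ccccbaa" and "aaddcca" position by position:
  Position 0: 'c' vs 'a' => differ
  Position 1: 'c' vs 'a' => differ
  Position 2: 'c' vs 'd' => differ
  Position 3: 'c' vs 'd' => differ
  Position 4: 'b' vs 'c' => differ
  Position 5: 'a' vs 'c' => differ
  Position 6: 'a' vs 'a' => same
Total differences (Hamming distance): 6

6


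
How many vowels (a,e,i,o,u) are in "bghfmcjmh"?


Input: bghfmcjmh
Checking each character:
  'b' at position 0: consonant
  'g' at position 1: consonant
  'h' at position 2: consonant
  'f' at position 3: consonant
  'm' at position 4: consonant
  'c' at position 5: consonant
  'j' at position 6: consonant
  'm' at position 7: consonant
  'h' at position 8: consonant
Total vowels: 0

0


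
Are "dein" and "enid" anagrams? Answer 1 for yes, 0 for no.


Strings: "dein", "enid"
Sorted first:  dein
Sorted second: dein
Sorted forms match => anagrams

1


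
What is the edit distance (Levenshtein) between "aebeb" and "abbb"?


Computing edit distance: "aebeb" -> "abbb"
DP table:
           a    b    b    b
      0    1    2    3    4
  a   1    0    1    2    3
  e   2    1    1    2    3
  b   3    2    1    1    2
  e   4    3    2    2    2
  b   5    4    3    2    2
Edit distance = dp[5][4] = 2

2


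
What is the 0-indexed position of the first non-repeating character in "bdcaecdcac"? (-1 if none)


Input: bdcaecdcac
Character frequencies:
  'a': 2
  'b': 1
  'c': 4
  'd': 2
  'e': 1
Scanning left to right for freq == 1:
  Position 0 ('b'): unique! => answer = 0

0


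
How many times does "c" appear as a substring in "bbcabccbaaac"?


Searching for "c" in "bbcabccbaaac"
Scanning each position:
  Position 0: "b" => no
  Position 1: "b" => no
  Position 2: "c" => MATCH
  Position 3: "a" => no
  Position 4: "b" => no
  Position 5: "c" => MATCH
  Position 6: "c" => MATCH
  Position 7: "b" => no
  Position 8: "a" => no
  Position 9: "a" => no
  Position 10: "a" => no
  Position 11: "c" => MATCH
Total occurrences: 4

4


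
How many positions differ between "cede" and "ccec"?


Comparing "cede" and "ccec" position by position:
  Position 0: 'c' vs 'c' => same
  Position 1: 'e' vs 'c' => DIFFER
  Position 2: 'd' vs 'e' => DIFFER
  Position 3: 'e' vs 'c' => DIFFER
Positions that differ: 3

3


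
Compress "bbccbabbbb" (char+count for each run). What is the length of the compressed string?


Input: bbccbabbbb
Runs:
  'b' x 2 => "b2"
  'c' x 2 => "c2"
  'b' x 1 => "b1"
  'a' x 1 => "a1"
  'b' x 4 => "b4"
Compressed: "b2c2b1a1b4"
Compressed length: 10

10


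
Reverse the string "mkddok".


Input: mkddok
Reading characters right to left:
  Position 5: 'k'
  Position 4: 'o'
  Position 3: 'd'
  Position 2: 'd'
  Position 1: 'k'
  Position 0: 'm'
Reversed: koddkm

koddkm


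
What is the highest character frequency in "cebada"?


Input: cebada
Character counts:
  'a': 2
  'b': 1
  'c': 1
  'd': 1
  'e': 1
Maximum frequency: 2

2


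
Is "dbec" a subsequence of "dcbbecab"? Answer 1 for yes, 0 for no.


Check if "dbec" is a subsequence of "dcbbecab"
Greedy scan:
  Position 0 ('d'): matches sub[0] = 'd'
  Position 1 ('c'): no match needed
  Position 2 ('b'): matches sub[1] = 'b'
  Position 3 ('b'): no match needed
  Position 4 ('e'): matches sub[2] = 'e'
  Position 5 ('c'): matches sub[3] = 'c'
  Position 6 ('a'): no match needed
  Position 7 ('b'): no match needed
All 4 characters matched => is a subsequence

1


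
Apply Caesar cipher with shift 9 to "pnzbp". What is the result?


Caesar cipher: shift "pnzbp" by 9
  'p' (pos 15) + 9 = pos 24 = 'y'
  'n' (pos 13) + 9 = pos 22 = 'w'
  'z' (pos 25) + 9 = pos 8 = 'i'
  'b' (pos 1) + 9 = pos 10 = 'k'
  'p' (pos 15) + 9 = pos 24 = 'y'
Result: ywiky

ywiky


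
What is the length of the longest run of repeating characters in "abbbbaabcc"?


Input: "abbbbaabcc"
Scanning for longest run:
  Position 1 ('b'): new char, reset run to 1
  Position 2 ('b'): continues run of 'b', length=2
  Position 3 ('b'): continues run of 'b', length=3
  Position 4 ('b'): continues run of 'b', length=4
  Position 5 ('a'): new char, reset run to 1
  Position 6 ('a'): continues run of 'a', length=2
  Position 7 ('b'): new char, reset run to 1
  Position 8 ('c'): new char, reset run to 1
  Position 9 ('c'): continues run of 'c', length=2
Longest run: 'b' with length 4

4


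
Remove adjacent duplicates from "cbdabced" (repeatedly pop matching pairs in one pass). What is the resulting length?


Input: cbdabced
Stack-based adjacent duplicate removal:
  Read 'c': push. Stack: c
  Read 'b': push. Stack: cb
  Read 'd': push. Stack: cbd
  Read 'a': push. Stack: cbda
  Read 'b': push. Stack: cbdab
  Read 'c': push. Stack: cbdabc
  Read 'e': push. Stack: cbdabce
  Read 'd': push. Stack: cbdabced
Final stack: "cbdabced" (length 8)

8


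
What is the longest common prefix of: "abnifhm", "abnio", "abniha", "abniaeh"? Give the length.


Words: abnifhm, abnio, abniha, abniaeh
  Position 0: all 'a' => match
  Position 1: all 'b' => match
  Position 2: all 'n' => match
  Position 3: all 'i' => match
  Position 4: ('f', 'o', 'h', 'a') => mismatch, stop
LCP = "abni" (length 4)

4


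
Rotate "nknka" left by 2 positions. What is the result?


Input: "nknka", rotate left by 2
First 2 characters: "nk"
Remaining characters: "nka"
Concatenate remaining + first: "nka" + "nk" = "nkank"

nkank


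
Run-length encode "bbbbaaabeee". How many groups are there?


Input: bbbbaaabeee
Scanning for consecutive runs:
  Group 1: 'b' x 4 (positions 0-3)
  Group 2: 'a' x 3 (positions 4-6)
  Group 3: 'b' x 1 (positions 7-7)
  Group 4: 'e' x 3 (positions 8-10)
Total groups: 4

4


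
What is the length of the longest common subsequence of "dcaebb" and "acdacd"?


LCS of "dcaebb" and "acdacd"
DP table:
           a    c    d    a    c    d
      0    0    0    0    0    0    0
  d   0    0    0    1    1    1    1
  c   0    0    1    1    1    2    2
  a   0    1    1    1    2    2    2
  e   0    1    1    1    2    2    2
  b   0    1    1    1    2    2    2
  b   0    1    1    1    2    2    2
LCS length = dp[6][6] = 2

2


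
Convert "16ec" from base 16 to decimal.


Input: "16ec" in base 16
Positional expansion:
  Digit '1' (value 1) x 16^3 = 4096
  Digit '6' (value 6) x 16^2 = 1536
  Digit 'e' (value 14) x 16^1 = 224
  Digit 'c' (value 12) x 16^0 = 12
Sum = 5868

5868


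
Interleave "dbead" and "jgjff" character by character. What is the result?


Interleaving "dbead" and "jgjff":
  Position 0: 'd' from first, 'j' from second => "dj"
  Position 1: 'b' from first, 'g' from second => "bg"
  Position 2: 'e' from first, 'j' from second => "ej"
  Position 3: 'a' from first, 'f' from second => "af"
  Position 4: 'd' from first, 'f' from second => "df"
Result: djbgejafdf

djbgejafdf


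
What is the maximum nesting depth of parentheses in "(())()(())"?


Input: "(())()(())"
Tracking depth:
  Position 0 '(': depth becomes 1
  Position 1 '(': depth becomes 2
  Position 2 ')': depth becomes 1
  Position 3 ')': depth becomes 0
  Position 4 '(': depth becomes 1
  Position 5 ')': depth becomes 0
  Position 6 '(': depth becomes 1
  Position 7 '(': depth becomes 2
  Position 8 ')': depth becomes 1
  Position 9 ')': depth becomes 0
Maximum depth reached: 2

2


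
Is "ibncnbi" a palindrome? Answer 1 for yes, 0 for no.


Input: ibncnbi
Reversed: ibncnbi
  Compare pos 0 ('i') with pos 6 ('i'): match
  Compare pos 1 ('b') with pos 5 ('b'): match
  Compare pos 2 ('n') with pos 4 ('n'): match
Result: palindrome

1


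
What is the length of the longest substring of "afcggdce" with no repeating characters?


Input: "afcggdce"
Sliding window (track last position of each char):
  Position 0 ('a'): window [0,0] length 1 -- new best
  Position 1 ('f'): window [0,1] length 2 -- new best
  Position 2 ('c'): window [0,2] length 3 -- new best
  Position 3 ('g'): window [0,3] length 4 -- new best
  Position 4 ('g'): repeat (last at 3), move window start to 4
  Position 4 ('g'): window [4,4] length 1
  Position 5 ('d'): window [4,5] length 2
  Position 6 ('c'): window [4,6] length 3
  Position 7 ('e'): window [4,7] length 4
Longest substring with no repeats: "afcg" with length 4

4


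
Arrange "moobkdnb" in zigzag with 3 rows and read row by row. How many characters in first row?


Zigzag "moobkdnb" into 3 rows:
Placing characters:
  'm' => row 0
  'o' => row 1
  'o' => row 2
  'b' => row 1
  'k' => row 0
  'd' => row 1
  'n' => row 2
  'b' => row 1
Rows:
  Row 0: "mk"
  Row 1: "obdb"
  Row 2: "on"
First row length: 2

2


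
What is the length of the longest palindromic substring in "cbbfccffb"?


Input: "cbbfccffb"
Checking substrings for palindromes:
  [3:7] "fccf" (len 4) => palindrome
  [1:3] "bb" (len 2) => palindrome
  [4:6] "cc" (len 2) => palindrome
  [6:8] "ff" (len 2) => palindrome
Longest palindromic substring: "fccf" with length 4

4


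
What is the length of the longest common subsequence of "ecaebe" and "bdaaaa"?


LCS of "ecaebe" and "bdaaaa"
DP table:
           b    d    a    a    a    a
      0    0    0    0    0    0    0
  e   0    0    0    0    0    0    0
  c   0    0    0    0    0    0    0
  a   0    0    0    1    1    1    1
  e   0    0    0    1    1    1    1
  b   0    1    1    1    1    1    1
  e   0    1    1    1    1    1    1
LCS length = dp[6][6] = 1

1


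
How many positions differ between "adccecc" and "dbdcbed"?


Comparing "adccecc" and "dbdcbed" position by position:
  Position 0: 'a' vs 'd' => DIFFER
  Position 1: 'd' vs 'b' => DIFFER
  Position 2: 'c' vs 'd' => DIFFER
  Position 3: 'c' vs 'c' => same
  Position 4: 'e' vs 'b' => DIFFER
  Position 5: 'c' vs 'e' => DIFFER
  Position 6: 'c' vs 'd' => DIFFER
Positions that differ: 6

6


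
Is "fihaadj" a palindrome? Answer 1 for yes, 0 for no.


Input: fihaadj
Reversed: jdaahif
  Compare pos 0 ('f') with pos 6 ('j'): MISMATCH
  Compare pos 1 ('i') with pos 5 ('d'): MISMATCH
  Compare pos 2 ('h') with pos 4 ('a'): MISMATCH
Result: not a palindrome

0


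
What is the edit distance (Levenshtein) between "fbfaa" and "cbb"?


Computing edit distance: "fbfaa" -> "cbb"
DP table:
           c    b    b
      0    1    2    3
  f   1    1    2    3
  b   2    2    1    2
  f   3    3    2    2
  a   4    4    3    3
  a   5    5    4    4
Edit distance = dp[5][3] = 4

4


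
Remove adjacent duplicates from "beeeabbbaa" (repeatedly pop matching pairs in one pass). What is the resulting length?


Input: beeeabbbaa
Stack-based adjacent duplicate removal:
  Read 'b': push. Stack: b
  Read 'e': push. Stack: be
  Read 'e': matches stack top 'e' => pop. Stack: b
  Read 'e': push. Stack: be
  Read 'a': push. Stack: bea
  Read 'b': push. Stack: beab
  Read 'b': matches stack top 'b' => pop. Stack: bea
  Read 'b': push. Stack: beab
  Read 'a': push. Stack: beaba
  Read 'a': matches stack top 'a' => pop. Stack: beab
Final stack: "beab" (length 4)

4


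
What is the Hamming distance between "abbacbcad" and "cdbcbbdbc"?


Comparing "abbacbcad" and "cdbcbbdbc" position by position:
  Position 0: 'a' vs 'c' => differ
  Position 1: 'b' vs 'd' => differ
  Position 2: 'b' vs 'b' => same
  Position 3: 'a' vs 'c' => differ
  Position 4: 'c' vs 'b' => differ
  Position 5: 'b' vs 'b' => same
  Position 6: 'c' vs 'd' => differ
  Position 7: 'a' vs 'b' => differ
  Position 8: 'd' vs 'c' => differ
Total differences (Hamming distance): 7

7
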